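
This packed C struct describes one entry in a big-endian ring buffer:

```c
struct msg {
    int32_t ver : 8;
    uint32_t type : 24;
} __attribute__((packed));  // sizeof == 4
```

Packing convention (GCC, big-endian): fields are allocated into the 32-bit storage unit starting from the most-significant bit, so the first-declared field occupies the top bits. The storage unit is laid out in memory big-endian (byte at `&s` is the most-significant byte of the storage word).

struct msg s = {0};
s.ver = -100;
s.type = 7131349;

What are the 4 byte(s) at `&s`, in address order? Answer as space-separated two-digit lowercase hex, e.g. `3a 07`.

ver:8 = -100 → 0x9c << 24 → word 0x9c000000
type:24 = 7131349 → 0x6cd0d5 << 0 → word 0x9c6cd0d5
word = 0x9c6cd0d5 → big-endian bytes:
  [0]=0x9c  [1]=0x6c  [2]=0xd0  [3]=0xd5

9c 6c d0 d5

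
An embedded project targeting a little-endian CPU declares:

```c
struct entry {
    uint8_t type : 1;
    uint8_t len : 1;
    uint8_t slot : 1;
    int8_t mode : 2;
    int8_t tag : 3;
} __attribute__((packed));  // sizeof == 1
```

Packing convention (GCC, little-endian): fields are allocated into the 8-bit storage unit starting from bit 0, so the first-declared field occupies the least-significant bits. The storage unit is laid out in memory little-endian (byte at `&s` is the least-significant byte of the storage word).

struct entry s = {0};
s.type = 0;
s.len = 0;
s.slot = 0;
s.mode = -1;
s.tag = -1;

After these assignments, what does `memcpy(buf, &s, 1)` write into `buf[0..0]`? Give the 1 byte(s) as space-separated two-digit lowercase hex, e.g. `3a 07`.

f8

type:1 = 0 → 0x0 << 0 → word 0x00
len:1 = 0 → 0x0 << 1 → word 0x00
slot:1 = 0 → 0x0 << 2 → word 0x00
mode:2 = -1 → 0x3 << 3 → word 0x18
tag:3 = -1 → 0x7 << 5 → word 0xf8
word = 0xf8 → little-endian bytes:
  [0]=0xf8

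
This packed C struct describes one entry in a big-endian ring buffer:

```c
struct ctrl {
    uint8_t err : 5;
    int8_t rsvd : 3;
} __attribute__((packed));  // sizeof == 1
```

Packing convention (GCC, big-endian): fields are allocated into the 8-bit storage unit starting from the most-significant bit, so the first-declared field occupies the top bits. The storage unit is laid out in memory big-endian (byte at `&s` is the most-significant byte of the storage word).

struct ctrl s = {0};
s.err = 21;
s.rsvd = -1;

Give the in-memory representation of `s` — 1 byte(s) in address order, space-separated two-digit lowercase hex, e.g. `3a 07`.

err:5 = 21 → 0x15 << 3 → word 0xa8
rsvd:3 = -1 → 0x7 << 0 → word 0xaf
word = 0xaf → big-endian bytes:
  [0]=0xaf

af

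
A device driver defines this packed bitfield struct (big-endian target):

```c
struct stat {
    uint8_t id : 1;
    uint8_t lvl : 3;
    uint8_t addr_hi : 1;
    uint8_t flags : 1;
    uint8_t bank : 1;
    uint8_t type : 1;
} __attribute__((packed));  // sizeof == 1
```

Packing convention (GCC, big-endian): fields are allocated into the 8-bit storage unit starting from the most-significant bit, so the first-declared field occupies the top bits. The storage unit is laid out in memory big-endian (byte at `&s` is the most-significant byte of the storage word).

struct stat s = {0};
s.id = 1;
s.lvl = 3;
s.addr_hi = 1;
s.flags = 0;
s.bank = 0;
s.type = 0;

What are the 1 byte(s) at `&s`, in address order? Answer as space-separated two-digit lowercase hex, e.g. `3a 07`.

b8

[7+:1] id=1 & 0x1 = 0x1; word=0x80
[4+:3] lvl=3 & 0x7 = 0x3; word=0xb0
[3+:1] addr_hi=1 & 0x1 = 0x1; word=0xb8
[2+:1] flags=0 & 0x1 = 0x0; word=0xb8
[1+:1] bank=0 & 0x1 = 0x0; word=0xb8
[0+:1] type=0 & 0x1 = 0x0; word=0xb8
word = 0xb8 → big-endian bytes:
  [0]=0xb8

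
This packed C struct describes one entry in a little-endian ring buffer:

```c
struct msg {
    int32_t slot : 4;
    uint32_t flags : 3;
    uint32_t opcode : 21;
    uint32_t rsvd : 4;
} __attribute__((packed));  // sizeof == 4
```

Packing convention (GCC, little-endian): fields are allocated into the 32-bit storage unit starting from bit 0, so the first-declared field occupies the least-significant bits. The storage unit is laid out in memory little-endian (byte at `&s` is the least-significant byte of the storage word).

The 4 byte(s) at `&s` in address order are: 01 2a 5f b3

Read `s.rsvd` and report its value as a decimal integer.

11

[0]=0x01 [1]=0x2a [2]=0x5f [3]=0xb3 (little-endian) → word 0xb35f2a01
slot:4 @ bit 0 → (0xb35f2a01>>0)&0xf = 0x1
flags:3 @ bit 4 → (0xb35f2a01>>4)&0x7 = 0x0
opcode:21 @ bit 7 → (0xb35f2a01>>7)&0x1fffff = 0x6be54
rsvd:4 @ bit 28 → (0xb35f2a01>>28)&0xf = 0xb  ←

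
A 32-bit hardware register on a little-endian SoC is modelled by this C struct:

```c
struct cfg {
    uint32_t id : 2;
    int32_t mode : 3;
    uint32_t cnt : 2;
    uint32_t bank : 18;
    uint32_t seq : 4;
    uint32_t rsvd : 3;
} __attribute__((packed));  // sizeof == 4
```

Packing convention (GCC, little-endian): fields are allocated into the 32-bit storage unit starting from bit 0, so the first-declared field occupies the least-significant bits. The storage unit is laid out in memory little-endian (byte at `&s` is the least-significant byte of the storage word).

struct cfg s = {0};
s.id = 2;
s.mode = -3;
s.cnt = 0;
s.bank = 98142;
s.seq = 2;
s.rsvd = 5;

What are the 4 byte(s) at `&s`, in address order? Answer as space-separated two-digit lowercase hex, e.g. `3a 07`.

16 af bf a4

[0+:2] id=2 & 0x3 = 0x2; word=0x00000002
[2+:3] mode=-3 & 0x7 = 0x5; word=0x00000016
[5+:2] cnt=0 & 0x3 = 0x0; word=0x00000016
[7+:18] bank=98142 & 0x3ffff = 0x17f5e; word=0x00bfaf16
[25+:4] seq=2 & 0xf = 0x2; word=0x04bfaf16
[29+:3] rsvd=5 & 0x7 = 0x5; word=0xa4bfaf16
word = 0xa4bfaf16 → little-endian bytes:
  [0]=0x16  [1]=0xaf  [2]=0xbf  [3]=0xa4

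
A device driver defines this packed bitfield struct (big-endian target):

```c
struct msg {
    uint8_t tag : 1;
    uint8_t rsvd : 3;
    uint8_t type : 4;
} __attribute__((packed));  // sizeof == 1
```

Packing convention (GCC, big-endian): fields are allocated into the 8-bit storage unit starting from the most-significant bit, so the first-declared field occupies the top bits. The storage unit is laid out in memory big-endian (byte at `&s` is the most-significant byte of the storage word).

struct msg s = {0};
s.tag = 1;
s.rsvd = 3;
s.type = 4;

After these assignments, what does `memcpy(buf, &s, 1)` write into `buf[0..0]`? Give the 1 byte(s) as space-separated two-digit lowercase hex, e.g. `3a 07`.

[7+:1] tag=1 & 0x1 = 0x1; word=0x80
[4+:3] rsvd=3 & 0x7 = 0x3; word=0xb0
[0+:4] type=4 & 0xf = 0x4; word=0xb4
word = 0xb4 → big-endian bytes:
  [0]=0xb4

b4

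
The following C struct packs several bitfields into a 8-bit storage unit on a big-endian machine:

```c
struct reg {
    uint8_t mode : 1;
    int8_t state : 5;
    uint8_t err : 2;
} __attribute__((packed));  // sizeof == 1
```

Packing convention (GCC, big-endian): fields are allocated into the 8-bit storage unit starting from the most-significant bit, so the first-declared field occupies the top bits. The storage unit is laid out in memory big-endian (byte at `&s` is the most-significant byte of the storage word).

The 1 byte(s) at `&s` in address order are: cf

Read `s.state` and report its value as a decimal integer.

-13

[0]=0xcf (big-endian) → word 0xcf
mode:1 @ bit 7 → (0xcf>>7)&0x1 = 0x1
state:5 @ bit 2 → (0xcf>>2)&0x1f = 0x13  ←
err:2 @ bit 0 → (0xcf>>0)&0x3 = 0x3
state signed 5b, MSB=1: 19 - 32 = -13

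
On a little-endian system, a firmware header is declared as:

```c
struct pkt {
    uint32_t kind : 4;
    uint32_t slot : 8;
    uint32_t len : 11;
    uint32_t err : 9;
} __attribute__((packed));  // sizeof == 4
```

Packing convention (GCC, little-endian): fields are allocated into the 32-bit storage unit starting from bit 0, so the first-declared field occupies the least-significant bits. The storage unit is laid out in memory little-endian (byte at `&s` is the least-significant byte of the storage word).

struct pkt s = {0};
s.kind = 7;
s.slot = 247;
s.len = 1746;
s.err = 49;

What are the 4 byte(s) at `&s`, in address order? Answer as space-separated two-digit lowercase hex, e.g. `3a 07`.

kind (4b) val=7 bits=0x7 at bit 0: 0x00000007
slot (8b) val=247 bits=0xf7 at bit 4: 0x00000f77
len (11b) val=1746 bits=0x6d2 at bit 12: 0x006d2f77
err (9b) val=49 bits=0x31 at bit 23: 0x18ed2f77
word = 0x18ed2f77 → little-endian bytes:
  [0]=0x77  [1]=0x2f  [2]=0xed  [3]=0x18

77 2f ed 18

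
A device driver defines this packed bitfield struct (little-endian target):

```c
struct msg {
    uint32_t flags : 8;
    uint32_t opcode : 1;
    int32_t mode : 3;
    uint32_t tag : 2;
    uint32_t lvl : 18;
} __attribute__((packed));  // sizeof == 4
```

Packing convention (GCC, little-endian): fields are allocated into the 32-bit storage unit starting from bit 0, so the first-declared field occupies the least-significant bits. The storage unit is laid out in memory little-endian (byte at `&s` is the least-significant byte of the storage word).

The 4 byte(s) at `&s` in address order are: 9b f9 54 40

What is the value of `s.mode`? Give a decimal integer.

-4

[0]=0x9b [1]=0xf9 [2]=0x54 [3]=0x40 (little-endian) → word 0x4054f99b
flags [0+:8] = (word>>0) & 0xff = 155
opcode [8+:1] = (word>>8) & 0x1 = 1
mode [9+:3] = (word>>9) & 0x7 = 4  ←
tag [12+:2] = (word>>12) & 0x3 = 3
lvl [14+:18] = (word>>14) & 0x3ffff = 65875
mode signed 3b, MSB=1: 4 - 8 = -4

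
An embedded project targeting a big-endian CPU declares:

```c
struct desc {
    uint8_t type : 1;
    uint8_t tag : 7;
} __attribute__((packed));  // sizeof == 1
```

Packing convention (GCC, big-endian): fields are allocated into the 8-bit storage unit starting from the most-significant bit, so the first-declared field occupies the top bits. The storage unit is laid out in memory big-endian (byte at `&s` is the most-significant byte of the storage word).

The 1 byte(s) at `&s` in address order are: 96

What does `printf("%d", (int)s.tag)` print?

22

[0]=0x96 (big-endian) → word 0x96
type [7+:1] = (word>>7) & 0x1 = 1
tag [0+:7] = (word>>0) & 0x7f = 22  ←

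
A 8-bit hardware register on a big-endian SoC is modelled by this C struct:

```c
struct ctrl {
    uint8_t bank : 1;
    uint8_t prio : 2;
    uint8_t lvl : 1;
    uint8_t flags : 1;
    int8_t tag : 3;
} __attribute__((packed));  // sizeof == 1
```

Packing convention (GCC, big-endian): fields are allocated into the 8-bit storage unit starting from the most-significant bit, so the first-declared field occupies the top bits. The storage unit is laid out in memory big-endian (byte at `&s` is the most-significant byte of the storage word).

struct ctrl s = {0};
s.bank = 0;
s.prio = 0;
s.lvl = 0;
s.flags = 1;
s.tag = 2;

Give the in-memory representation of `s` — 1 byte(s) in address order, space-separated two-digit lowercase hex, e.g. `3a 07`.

bank (1b) val=0 bits=0x0 at bit 7: 0x00
prio (2b) val=0 bits=0x0 at bit 5: 0x00
lvl (1b) val=0 bits=0x0 at bit 4: 0x00
flags (1b) val=1 bits=0x1 at bit 3: 0x08
tag (3b) val=2 bits=0x2 at bit 0: 0x0a
word = 0x0a → big-endian bytes:
  [0]=0x0a

0a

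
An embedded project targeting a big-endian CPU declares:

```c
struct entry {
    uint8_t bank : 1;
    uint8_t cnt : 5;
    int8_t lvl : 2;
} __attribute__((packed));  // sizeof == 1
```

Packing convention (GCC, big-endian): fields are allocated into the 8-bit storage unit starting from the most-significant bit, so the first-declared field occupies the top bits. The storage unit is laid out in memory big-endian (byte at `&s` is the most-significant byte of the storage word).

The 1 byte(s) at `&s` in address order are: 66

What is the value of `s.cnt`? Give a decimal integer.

25

[0]=0x66 (big-endian) → word 0x66
bank [7+:1] = (word>>7) & 0x1 = 0
cnt [2+:5] = (word>>2) & 0x1f = 25  ←
lvl [0+:2] = (word>>0) & 0x3 = 2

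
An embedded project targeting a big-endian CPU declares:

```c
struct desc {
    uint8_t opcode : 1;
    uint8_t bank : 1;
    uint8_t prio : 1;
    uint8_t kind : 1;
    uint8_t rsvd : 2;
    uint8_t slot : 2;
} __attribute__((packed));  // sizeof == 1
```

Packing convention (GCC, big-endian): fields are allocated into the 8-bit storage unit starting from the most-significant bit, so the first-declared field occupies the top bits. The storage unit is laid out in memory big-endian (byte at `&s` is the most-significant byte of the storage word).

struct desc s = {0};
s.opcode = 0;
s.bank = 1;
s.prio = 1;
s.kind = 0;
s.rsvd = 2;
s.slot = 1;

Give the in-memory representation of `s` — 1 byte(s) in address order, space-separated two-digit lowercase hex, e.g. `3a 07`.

69

opcode:1 = 0 → 0x0 << 7 → word 0x00
bank:1 = 1 → 0x1 << 6 → word 0x40
prio:1 = 1 → 0x1 << 5 → word 0x60
kind:1 = 0 → 0x0 << 4 → word 0x60
rsvd:2 = 2 → 0x2 << 2 → word 0x68
slot:2 = 1 → 0x1 << 0 → word 0x69
word = 0x69 → big-endian bytes:
  [0]=0x69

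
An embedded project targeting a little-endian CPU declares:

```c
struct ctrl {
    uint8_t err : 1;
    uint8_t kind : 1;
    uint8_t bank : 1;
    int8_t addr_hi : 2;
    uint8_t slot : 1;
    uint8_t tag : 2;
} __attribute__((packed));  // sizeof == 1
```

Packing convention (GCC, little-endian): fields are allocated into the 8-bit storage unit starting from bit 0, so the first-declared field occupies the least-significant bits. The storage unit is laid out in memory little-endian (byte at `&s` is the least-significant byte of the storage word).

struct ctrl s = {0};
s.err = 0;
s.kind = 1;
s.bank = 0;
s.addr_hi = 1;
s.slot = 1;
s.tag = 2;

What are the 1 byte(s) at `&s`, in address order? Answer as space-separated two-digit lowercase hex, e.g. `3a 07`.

aa

err (1b) val=0 bits=0x0 at bit 0: 0x00
kind (1b) val=1 bits=0x1 at bit 1: 0x02
bank (1b) val=0 bits=0x0 at bit 2: 0x02
addr_hi (2b) val=1 bits=0x1 at bit 3: 0x0a
slot (1b) val=1 bits=0x1 at bit 5: 0x2a
tag (2b) val=2 bits=0x2 at bit 6: 0xaa
word = 0xaa → little-endian bytes:
  [0]=0xaa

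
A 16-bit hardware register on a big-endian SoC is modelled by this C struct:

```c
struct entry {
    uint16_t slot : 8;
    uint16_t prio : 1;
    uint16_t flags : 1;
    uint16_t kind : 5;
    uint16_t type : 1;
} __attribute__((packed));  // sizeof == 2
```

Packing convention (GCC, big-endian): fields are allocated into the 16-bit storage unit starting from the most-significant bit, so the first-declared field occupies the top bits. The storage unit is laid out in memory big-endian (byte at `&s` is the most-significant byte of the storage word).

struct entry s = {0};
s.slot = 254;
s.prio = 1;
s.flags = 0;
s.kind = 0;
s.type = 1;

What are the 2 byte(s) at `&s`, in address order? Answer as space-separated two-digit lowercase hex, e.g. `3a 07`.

fe 81

slot (8b) val=254 bits=0xfe at bit 8: 0xfe00
prio (1b) val=1 bits=0x1 at bit 7: 0xfe80
flags (1b) val=0 bits=0x0 at bit 6: 0xfe80
kind (5b) val=0 bits=0x0 at bit 1: 0xfe80
type (1b) val=1 bits=0x1 at bit 0: 0xfe81
word = 0xfe81 → big-endian bytes:
  [0]=0xfe  [1]=0x81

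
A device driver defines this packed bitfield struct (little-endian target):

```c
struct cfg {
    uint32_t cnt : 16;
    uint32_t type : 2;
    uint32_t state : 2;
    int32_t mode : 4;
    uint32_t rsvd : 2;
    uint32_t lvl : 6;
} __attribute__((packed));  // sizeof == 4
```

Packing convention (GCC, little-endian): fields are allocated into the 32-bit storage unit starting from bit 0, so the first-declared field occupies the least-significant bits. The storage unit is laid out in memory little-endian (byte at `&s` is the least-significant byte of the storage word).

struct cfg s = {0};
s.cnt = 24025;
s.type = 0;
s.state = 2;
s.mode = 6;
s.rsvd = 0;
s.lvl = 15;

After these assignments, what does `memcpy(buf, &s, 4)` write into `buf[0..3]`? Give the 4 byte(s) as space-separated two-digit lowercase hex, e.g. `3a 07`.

cnt (16b) val=24025 bits=0x5dd9 at bit 0: 0x00005dd9
type (2b) val=0 bits=0x0 at bit 16: 0x00005dd9
state (2b) val=2 bits=0x2 at bit 18: 0x00085dd9
mode (4b) val=6 bits=0x6 at bit 20: 0x00685dd9
rsvd (2b) val=0 bits=0x0 at bit 24: 0x00685dd9
lvl (6b) val=15 bits=0xf at bit 26: 0x3c685dd9
word = 0x3c685dd9 → little-endian bytes:
  [0]=0xd9  [1]=0x5d  [2]=0x68  [3]=0x3c

d9 5d 68 3c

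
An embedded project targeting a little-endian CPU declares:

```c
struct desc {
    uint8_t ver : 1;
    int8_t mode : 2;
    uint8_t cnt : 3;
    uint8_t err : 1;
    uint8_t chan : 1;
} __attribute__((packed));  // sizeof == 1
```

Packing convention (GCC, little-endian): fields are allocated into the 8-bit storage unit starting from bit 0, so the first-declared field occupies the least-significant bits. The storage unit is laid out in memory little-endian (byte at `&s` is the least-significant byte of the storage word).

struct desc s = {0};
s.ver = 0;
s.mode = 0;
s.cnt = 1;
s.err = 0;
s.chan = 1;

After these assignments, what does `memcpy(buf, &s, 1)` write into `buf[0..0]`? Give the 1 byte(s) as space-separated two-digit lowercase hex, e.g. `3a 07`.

[0+:1] ver=0 & 0x1 = 0x0; word=0x00
[1+:2] mode=0 & 0x3 = 0x0; word=0x00
[3+:3] cnt=1 & 0x7 = 0x1; word=0x08
[6+:1] err=0 & 0x1 = 0x0; word=0x08
[7+:1] chan=1 & 0x1 = 0x1; word=0x88
word = 0x88 → little-endian bytes:
  [0]=0x88

88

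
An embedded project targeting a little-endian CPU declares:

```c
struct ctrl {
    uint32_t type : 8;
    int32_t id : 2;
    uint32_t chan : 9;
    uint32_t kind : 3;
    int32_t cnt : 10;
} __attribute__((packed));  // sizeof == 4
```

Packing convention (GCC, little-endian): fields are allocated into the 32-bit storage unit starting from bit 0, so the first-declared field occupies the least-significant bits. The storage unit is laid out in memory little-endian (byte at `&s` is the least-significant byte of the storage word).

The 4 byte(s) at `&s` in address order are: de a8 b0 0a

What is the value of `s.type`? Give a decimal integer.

[0]=0xde [1]=0xa8 [2]=0xb0 [3]=0x0a (little-endian) → word 0x0ab0a8de
type [0+:8] = (word>>0) & 0xff = 222  ←
id [8+:2] = (word>>8) & 0x3 = 0
chan [10+:9] = (word>>10) & 0x1ff = 42
kind [19+:3] = (word>>19) & 0x7 = 6
cnt [22+:10] = (word>>22) & 0x3ff = 42

222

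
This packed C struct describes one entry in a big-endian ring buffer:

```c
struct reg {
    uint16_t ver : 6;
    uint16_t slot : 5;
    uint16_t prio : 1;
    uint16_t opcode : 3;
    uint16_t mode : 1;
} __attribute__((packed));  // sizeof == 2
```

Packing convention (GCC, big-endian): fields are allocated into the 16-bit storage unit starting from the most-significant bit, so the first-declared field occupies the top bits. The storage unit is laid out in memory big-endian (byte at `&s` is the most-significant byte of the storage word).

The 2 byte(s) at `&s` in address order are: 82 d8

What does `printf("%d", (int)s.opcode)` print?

4

[0]=0x82 [1]=0xd8 (big-endian) → word 0x82d8
ver [10+:6] = (word>>10) & 0x3f = 32
slot [5+:5] = (word>>5) & 0x1f = 22
prio [4+:1] = (word>>4) & 0x1 = 1
opcode [1+:3] = (word>>1) & 0x7 = 4  ←
mode [0+:1] = (word>>0) & 0x1 = 0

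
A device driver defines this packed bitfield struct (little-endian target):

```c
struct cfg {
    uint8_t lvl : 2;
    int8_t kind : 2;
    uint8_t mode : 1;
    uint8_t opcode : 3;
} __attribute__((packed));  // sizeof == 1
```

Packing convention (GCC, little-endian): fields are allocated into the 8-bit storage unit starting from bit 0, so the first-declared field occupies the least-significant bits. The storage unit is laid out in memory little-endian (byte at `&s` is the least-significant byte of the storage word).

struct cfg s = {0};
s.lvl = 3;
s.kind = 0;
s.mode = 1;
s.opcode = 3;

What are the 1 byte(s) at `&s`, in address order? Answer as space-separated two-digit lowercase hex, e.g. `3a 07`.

lvl (2b) val=3 bits=0x3 at bit 0: 0x03
kind (2b) val=0 bits=0x0 at bit 2: 0x03
mode (1b) val=1 bits=0x1 at bit 4: 0x13
opcode (3b) val=3 bits=0x3 at bit 5: 0x73
word = 0x73 → little-endian bytes:
  [0]=0x73

73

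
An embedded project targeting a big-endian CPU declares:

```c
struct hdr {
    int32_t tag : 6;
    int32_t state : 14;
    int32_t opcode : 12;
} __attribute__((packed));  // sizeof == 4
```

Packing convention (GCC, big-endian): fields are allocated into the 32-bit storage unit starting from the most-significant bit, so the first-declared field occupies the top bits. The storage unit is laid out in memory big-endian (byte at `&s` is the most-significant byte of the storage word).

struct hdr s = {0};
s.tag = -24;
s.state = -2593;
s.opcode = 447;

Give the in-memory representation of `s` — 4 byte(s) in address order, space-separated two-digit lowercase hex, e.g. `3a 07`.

[26+:6] tag=-24 & 0x3f = 0x28; word=0xa0000000
[12+:14] state=-2593 & 0x3fff = 0x35df; word=0xa35df000
[0+:12] opcode=447 & 0xfff = 0x1bf; word=0xa35df1bf
word = 0xa35df1bf → big-endian bytes:
  [0]=0xa3  [1]=0x5d  [2]=0xf1  [3]=0xbf

a3 5d f1 bf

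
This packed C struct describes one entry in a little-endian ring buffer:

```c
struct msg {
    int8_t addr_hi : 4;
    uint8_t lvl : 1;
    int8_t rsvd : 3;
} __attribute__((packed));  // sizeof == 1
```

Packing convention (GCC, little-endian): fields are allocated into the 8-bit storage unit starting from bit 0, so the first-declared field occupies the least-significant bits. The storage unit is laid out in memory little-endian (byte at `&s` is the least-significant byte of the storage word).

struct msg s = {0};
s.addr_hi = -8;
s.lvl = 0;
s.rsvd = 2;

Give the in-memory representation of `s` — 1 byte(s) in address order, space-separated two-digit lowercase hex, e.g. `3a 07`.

48

addr_hi:4 = -8 → 0x8 << 0 → word 0x08
lvl:1 = 0 → 0x0 << 4 → word 0x08
rsvd:3 = 2 → 0x2 << 5 → word 0x48
word = 0x48 → little-endian bytes:
  [0]=0x48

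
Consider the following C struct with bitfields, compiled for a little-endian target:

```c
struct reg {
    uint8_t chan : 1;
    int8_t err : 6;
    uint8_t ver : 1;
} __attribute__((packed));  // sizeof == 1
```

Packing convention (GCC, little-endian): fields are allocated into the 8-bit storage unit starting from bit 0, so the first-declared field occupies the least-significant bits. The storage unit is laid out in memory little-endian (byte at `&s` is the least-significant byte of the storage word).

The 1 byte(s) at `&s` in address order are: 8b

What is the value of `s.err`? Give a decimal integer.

[0]=0x8b (little-endian) → word 0x8b
chan:1 @ bit 0 → (0x8b>>0)&0x1 = 0x1
err:6 @ bit 1 → (0x8b>>1)&0x3f = 0x5  ←
ver:1 @ bit 7 → (0x8b>>7)&0x1 = 0x1
err signed 6b, MSB=0: value = 5

5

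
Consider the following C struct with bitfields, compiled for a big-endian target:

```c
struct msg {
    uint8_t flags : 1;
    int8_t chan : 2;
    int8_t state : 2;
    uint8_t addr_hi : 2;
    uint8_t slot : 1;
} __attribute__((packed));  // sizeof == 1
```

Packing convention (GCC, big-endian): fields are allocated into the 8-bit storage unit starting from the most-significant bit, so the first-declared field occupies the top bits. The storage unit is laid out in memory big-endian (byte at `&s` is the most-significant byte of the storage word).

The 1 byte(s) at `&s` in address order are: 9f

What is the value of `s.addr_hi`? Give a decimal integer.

3

[0]=0x9f (big-endian) → word 0x9f
flags [7+:1] = (word>>7) & 0x1 = 1
chan [5+:2] = (word>>5) & 0x3 = 0
state [3+:2] = (word>>3) & 0x3 = 3
addr_hi [1+:2] = (word>>1) & 0x3 = 3  ←
slot [0+:1] = (word>>0) & 0x1 = 1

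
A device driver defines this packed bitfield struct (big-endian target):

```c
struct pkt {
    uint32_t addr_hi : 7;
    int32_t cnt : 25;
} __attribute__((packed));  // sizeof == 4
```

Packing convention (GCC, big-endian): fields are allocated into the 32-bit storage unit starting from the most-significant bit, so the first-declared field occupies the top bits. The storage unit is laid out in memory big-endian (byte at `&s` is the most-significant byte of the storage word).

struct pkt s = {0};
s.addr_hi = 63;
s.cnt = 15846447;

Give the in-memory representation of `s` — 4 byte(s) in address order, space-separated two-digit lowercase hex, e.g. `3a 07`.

7e f1 cc 2f

[25+:7] addr_hi=63 & 0x7f = 0x3f; word=0x7e000000
[0+:25] cnt=15846447 & 0x1ffffff = 0xf1cc2f; word=0x7ef1cc2f
word = 0x7ef1cc2f → big-endian bytes:
  [0]=0x7e  [1]=0xf1  [2]=0xcc  [3]=0x2f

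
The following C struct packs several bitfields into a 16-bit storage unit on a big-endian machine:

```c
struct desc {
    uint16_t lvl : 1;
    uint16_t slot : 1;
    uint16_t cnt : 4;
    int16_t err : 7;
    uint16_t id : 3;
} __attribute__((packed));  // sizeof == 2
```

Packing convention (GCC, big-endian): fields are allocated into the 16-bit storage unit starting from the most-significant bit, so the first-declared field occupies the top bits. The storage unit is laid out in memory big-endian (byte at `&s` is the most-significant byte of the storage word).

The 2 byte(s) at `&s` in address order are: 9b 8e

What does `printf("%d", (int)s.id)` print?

6

[0]=0x9b [1]=0x8e (big-endian) → word 0x9b8e
lvl:1 @ bit 15 → (0x9b8e>>15)&0x1 = 0x1
slot:1 @ bit 14 → (0x9b8e>>14)&0x1 = 0x0
cnt:4 @ bit 10 → (0x9b8e>>10)&0xf = 0x6
err:7 @ bit 3 → (0x9b8e>>3)&0x7f = 0x71
id:3 @ bit 0 → (0x9b8e>>0)&0x7 = 0x6  ←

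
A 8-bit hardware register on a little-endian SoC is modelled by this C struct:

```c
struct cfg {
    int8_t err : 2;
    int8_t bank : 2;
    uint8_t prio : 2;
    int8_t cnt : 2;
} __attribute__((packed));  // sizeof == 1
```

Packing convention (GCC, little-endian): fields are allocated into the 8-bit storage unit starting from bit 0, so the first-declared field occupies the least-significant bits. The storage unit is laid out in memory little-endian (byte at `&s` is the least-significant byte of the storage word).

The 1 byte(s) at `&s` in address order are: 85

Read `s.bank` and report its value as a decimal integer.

[0]=0x85 (little-endian) → word 0x85
err:2 @ bit 0 → (0x85>>0)&0x3 = 0x1
bank:2 @ bit 2 → (0x85>>2)&0x3 = 0x1  ←
prio:2 @ bit 4 → (0x85>>4)&0x3 = 0x0
cnt:2 @ bit 6 → (0x85>>6)&0x3 = 0x2
bank signed 2b, MSB=0: value = 1

1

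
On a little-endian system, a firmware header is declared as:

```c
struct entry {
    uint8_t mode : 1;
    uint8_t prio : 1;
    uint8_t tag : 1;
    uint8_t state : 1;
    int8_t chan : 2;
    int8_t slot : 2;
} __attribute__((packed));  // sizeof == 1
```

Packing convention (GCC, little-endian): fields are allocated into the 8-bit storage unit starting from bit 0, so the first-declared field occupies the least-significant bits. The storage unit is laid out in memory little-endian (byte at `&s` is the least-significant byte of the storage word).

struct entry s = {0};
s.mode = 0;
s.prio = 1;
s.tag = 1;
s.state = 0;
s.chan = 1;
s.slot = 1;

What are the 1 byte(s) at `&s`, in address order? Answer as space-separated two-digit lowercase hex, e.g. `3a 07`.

56

mode (1b) val=0 bits=0x0 at bit 0: 0x00
prio (1b) val=1 bits=0x1 at bit 1: 0x02
tag (1b) val=1 bits=0x1 at bit 2: 0x06
state (1b) val=0 bits=0x0 at bit 3: 0x06
chan (2b) val=1 bits=0x1 at bit 4: 0x16
slot (2b) val=1 bits=0x1 at bit 6: 0x56
word = 0x56 → little-endian bytes:
  [0]=0x56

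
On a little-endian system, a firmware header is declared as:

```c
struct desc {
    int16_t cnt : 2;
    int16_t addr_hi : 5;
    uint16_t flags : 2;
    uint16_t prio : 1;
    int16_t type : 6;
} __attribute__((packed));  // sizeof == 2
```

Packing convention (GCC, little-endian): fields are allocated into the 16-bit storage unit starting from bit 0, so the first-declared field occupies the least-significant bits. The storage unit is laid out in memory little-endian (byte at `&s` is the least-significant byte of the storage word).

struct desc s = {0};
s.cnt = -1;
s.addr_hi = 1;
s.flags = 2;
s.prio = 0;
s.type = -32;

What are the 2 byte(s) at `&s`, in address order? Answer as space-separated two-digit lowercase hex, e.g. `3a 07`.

07 81

[0+:2] cnt=-1 & 0x3 = 0x3; word=0x0003
[2+:5] addr_hi=1 & 0x1f = 0x1; word=0x0007
[7+:2] flags=2 & 0x3 = 0x2; word=0x0107
[9+:1] prio=0 & 0x1 = 0x0; word=0x0107
[10+:6] type=-32 & 0x3f = 0x20; word=0x8107
word = 0x8107 → little-endian bytes:
  [0]=0x07  [1]=0x81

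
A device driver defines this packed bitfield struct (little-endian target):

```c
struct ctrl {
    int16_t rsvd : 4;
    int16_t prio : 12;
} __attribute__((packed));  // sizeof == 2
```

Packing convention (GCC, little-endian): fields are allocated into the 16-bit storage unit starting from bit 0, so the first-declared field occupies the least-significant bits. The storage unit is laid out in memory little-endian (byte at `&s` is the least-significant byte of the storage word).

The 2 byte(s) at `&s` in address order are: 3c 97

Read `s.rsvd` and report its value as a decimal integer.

-4

[0]=0x3c [1]=0x97 (little-endian) → word 0x973c
rsvd:4 @ bit 0 → (0x973c>>0)&0xf = 0xc  ←
prio:12 @ bit 4 → (0x973c>>4)&0xfff = 0x973
rsvd signed 4b, MSB=1: 12 - 16 = -4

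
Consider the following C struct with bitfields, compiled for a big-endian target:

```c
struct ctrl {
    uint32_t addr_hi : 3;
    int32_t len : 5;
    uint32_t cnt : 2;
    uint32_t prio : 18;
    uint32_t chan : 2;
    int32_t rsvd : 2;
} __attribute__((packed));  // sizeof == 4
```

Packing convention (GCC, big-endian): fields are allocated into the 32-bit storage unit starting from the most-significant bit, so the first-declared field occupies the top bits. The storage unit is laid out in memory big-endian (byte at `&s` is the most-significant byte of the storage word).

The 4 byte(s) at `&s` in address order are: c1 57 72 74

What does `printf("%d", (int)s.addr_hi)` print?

[0]=0xc1 [1]=0x57 [2]=0x72 [3]=0x74 (big-endian) → word 0xc1577274
addr_hi:3 @ bit 29 → (0xc1577274>>29)&0x7 = 0x6  ←
len:5 @ bit 24 → (0xc1577274>>24)&0x1f = 0x1
cnt:2 @ bit 22 → (0xc1577274>>22)&0x3 = 0x1
prio:18 @ bit 4 → (0xc1577274>>4)&0x3ffff = 0x17727
chan:2 @ bit 2 → (0xc1577274>>2)&0x3 = 0x1
rsvd:2 @ bit 0 → (0xc1577274>>0)&0x3 = 0x0

6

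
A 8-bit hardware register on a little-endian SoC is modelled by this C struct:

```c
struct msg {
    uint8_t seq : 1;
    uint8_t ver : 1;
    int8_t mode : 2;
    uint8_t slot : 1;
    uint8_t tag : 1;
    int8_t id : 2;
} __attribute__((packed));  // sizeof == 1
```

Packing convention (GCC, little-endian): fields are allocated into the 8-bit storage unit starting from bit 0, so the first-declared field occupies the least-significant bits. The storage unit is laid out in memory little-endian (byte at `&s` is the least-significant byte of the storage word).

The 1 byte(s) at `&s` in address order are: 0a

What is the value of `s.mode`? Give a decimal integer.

[0]=0x0a (little-endian) → word 0x0a
seq:1 @ bit 0 → (0x0a>>0)&0x1 = 0x0
ver:1 @ bit 1 → (0x0a>>1)&0x1 = 0x1
mode:2 @ bit 2 → (0x0a>>2)&0x3 = 0x2  ←
slot:1 @ bit 4 → (0x0a>>4)&0x1 = 0x0
tag:1 @ bit 5 → (0x0a>>5)&0x1 = 0x0
id:2 @ bit 6 → (0x0a>>6)&0x3 = 0x0
mode signed 2b, MSB=1: 2 - 4 = -2

-2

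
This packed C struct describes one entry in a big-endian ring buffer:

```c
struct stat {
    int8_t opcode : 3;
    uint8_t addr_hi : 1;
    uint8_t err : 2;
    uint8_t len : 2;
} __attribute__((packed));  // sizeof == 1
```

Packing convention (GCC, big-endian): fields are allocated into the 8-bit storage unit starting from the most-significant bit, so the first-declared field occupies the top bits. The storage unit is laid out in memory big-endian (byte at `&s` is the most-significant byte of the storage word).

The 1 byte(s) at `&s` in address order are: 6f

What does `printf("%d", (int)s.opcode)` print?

3

[0]=0x6f (big-endian) → word 0x6f
opcode:3 @ bit 5 → (0x6f>>5)&0x7 = 0x3  ←
addr_hi:1 @ bit 4 → (0x6f>>4)&0x1 = 0x0
err:2 @ bit 2 → (0x6f>>2)&0x3 = 0x3
len:2 @ bit 0 → (0x6f>>0)&0x3 = 0x3
opcode signed 3b, MSB=0: value = 3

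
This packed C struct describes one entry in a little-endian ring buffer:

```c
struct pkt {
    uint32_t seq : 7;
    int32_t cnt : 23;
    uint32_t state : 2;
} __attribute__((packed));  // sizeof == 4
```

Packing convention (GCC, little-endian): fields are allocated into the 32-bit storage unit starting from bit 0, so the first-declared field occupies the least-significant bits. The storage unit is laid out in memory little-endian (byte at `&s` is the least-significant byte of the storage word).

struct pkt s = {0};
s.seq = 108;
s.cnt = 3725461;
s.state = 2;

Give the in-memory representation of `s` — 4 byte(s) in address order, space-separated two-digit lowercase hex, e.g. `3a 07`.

ec 4a 6c 9c

seq:7 = 108 → 0x6c << 0 → word 0x0000006c
cnt:23 = 3725461 → 0x38d895 << 7 → word 0x1c6c4aec
state:2 = 2 → 0x2 << 30 → word 0x9c6c4aec
word = 0x9c6c4aec → little-endian bytes:
  [0]=0xec  [1]=0x4a  [2]=0x6c  [3]=0x9c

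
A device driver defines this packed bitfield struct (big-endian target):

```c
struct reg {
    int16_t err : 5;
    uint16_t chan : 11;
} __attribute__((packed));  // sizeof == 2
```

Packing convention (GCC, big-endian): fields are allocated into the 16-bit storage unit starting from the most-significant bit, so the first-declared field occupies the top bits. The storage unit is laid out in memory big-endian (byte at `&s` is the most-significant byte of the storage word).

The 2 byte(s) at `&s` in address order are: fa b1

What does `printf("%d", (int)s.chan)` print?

689

[0]=0xfa [1]=0xb1 (big-endian) → word 0xfab1
err [11+:5] = (word>>11) & 0x1f = 31
chan [0+:11] = (word>>0) & 0x7ff = 689  ←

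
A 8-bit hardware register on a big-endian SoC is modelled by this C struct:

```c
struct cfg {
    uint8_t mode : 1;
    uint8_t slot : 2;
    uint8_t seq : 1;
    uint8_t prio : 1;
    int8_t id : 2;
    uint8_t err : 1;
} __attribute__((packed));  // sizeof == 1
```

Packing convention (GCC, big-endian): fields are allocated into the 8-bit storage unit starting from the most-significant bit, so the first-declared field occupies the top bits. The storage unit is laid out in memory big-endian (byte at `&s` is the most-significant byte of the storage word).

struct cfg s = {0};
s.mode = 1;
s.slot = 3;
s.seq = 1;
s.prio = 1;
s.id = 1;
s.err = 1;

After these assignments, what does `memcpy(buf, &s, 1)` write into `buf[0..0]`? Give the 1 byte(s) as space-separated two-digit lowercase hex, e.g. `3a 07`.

fb

mode (1b) val=1 bits=0x1 at bit 7: 0x80
slot (2b) val=3 bits=0x3 at bit 5: 0xe0
seq (1b) val=1 bits=0x1 at bit 4: 0xf0
prio (1b) val=1 bits=0x1 at bit 3: 0xf8
id (2b) val=1 bits=0x1 at bit 1: 0xfa
err (1b) val=1 bits=0x1 at bit 0: 0xfb
word = 0xfb → big-endian bytes:
  [0]=0xfb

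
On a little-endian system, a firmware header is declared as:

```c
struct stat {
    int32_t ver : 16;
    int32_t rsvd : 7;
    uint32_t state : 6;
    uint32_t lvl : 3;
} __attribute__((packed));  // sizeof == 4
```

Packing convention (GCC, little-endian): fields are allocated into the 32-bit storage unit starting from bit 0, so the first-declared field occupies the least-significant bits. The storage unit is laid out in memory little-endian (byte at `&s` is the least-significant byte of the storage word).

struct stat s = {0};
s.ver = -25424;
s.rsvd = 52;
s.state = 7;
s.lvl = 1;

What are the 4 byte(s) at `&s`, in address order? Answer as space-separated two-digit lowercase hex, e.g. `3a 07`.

b0 9c b4 23

ver:16 = -25424 → 0x9cb0 << 0 → word 0x00009cb0
rsvd:7 = 52 → 0x34 << 16 → word 0x00349cb0
state:6 = 7 → 0x7 << 23 → word 0x03b49cb0
lvl:3 = 1 → 0x1 << 29 → word 0x23b49cb0
word = 0x23b49cb0 → little-endian bytes:
  [0]=0xb0  [1]=0x9c  [2]=0xb4  [3]=0x23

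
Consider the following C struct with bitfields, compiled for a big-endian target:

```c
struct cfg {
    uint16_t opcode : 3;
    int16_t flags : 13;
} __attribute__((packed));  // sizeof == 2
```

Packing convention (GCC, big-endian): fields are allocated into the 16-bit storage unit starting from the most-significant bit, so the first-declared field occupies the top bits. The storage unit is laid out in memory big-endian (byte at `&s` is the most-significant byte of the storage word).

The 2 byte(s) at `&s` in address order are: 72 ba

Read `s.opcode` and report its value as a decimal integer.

[0]=0x72 [1]=0xba (big-endian) → word 0x72ba
opcode:3 @ bit 13 → (0x72ba>>13)&0x7 = 0x3  ←
flags:13 @ bit 0 → (0x72ba>>0)&0x1fff = 0x12ba

3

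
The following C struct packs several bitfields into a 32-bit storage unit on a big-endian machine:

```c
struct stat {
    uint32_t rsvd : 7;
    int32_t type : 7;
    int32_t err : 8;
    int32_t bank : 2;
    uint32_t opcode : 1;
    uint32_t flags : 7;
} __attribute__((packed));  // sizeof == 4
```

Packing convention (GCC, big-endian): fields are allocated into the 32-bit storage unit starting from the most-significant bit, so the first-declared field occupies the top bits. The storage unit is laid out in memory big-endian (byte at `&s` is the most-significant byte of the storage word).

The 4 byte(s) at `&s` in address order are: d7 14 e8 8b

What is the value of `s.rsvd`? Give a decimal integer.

107

[0]=0xd7 [1]=0x14 [2]=0xe8 [3]=0x8b (big-endian) → word 0xd714e88b
rsvd [25+:7] = (word>>25) & 0x7f = 107  ←
type [18+:7] = (word>>18) & 0x7f = 69
err [10+:8] = (word>>10) & 0xff = 58
bank [8+:2] = (word>>8) & 0x3 = 0
opcode [7+:1] = (word>>7) & 0x1 = 1
flags [0+:7] = (word>>0) & 0x7f = 11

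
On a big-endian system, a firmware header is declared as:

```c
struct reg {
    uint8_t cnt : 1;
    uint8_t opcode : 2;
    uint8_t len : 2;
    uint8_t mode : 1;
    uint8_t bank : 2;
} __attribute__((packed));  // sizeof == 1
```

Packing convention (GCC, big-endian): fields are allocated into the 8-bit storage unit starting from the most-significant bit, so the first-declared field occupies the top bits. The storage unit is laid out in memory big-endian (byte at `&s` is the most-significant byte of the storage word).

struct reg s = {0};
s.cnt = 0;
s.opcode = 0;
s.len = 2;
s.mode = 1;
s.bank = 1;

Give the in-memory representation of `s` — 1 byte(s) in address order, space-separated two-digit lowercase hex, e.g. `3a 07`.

15

[7+:1] cnt=0 & 0x1 = 0x0; word=0x00
[5+:2] opcode=0 & 0x3 = 0x0; word=0x00
[3+:2] len=2 & 0x3 = 0x2; word=0x10
[2+:1] mode=1 & 0x1 = 0x1; word=0x14
[0+:2] bank=1 & 0x3 = 0x1; word=0x15
word = 0x15 → big-endian bytes:
  [0]=0x15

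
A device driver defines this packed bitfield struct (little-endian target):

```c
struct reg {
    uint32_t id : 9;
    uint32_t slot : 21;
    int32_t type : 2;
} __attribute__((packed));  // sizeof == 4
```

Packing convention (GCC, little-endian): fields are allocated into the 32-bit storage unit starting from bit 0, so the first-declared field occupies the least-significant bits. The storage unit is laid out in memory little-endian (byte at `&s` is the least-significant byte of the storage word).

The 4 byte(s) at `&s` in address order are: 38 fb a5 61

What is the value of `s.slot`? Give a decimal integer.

[0]=0x38 [1]=0xfb [2]=0xa5 [3]=0x61 (little-endian) → word 0x61a5fb38
id:9 @ bit 0 → (0x61a5fb38>>0)&0x1ff = 0x138
slot:21 @ bit 9 → (0x61a5fb38>>9)&0x1fffff = 0x10d2fd  ←
type:2 @ bit 30 → (0x61a5fb38>>30)&0x3 = 0x1

1102589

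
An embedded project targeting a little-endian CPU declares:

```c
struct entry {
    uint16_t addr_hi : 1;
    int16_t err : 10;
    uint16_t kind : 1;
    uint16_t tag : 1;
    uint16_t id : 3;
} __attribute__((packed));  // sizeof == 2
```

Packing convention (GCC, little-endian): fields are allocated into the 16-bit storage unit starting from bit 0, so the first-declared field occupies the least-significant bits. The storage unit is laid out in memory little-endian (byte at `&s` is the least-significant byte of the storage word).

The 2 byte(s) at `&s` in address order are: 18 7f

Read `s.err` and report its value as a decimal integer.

-116

[0]=0x18 [1]=0x7f (little-endian) → word 0x7f18
addr_hi [0+:1] = (word>>0) & 0x1 = 0
err [1+:10] = (word>>1) & 0x3ff = 908  ←
kind [11+:1] = (word>>11) & 0x1 = 1
tag [12+:1] = (word>>12) & 0x1 = 1
id [13+:3] = (word>>13) & 0x7 = 3
err signed 10b, MSB=1: 908 - 1024 = -116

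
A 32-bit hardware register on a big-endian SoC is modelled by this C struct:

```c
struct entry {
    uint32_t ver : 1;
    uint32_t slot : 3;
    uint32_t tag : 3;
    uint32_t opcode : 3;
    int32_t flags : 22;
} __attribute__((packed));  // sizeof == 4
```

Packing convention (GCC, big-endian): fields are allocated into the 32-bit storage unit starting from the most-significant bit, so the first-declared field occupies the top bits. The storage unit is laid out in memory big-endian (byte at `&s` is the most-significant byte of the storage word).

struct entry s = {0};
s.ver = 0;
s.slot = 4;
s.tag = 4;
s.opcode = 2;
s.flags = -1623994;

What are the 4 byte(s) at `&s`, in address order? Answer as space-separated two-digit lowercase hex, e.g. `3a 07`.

48 a7 38 46

[31+:1] ver=0 & 0x1 = 0x0; word=0x00000000
[28+:3] slot=4 & 0x7 = 0x4; word=0x40000000
[25+:3] tag=4 & 0x7 = 0x4; word=0x48000000
[22+:3] opcode=2 & 0x7 = 0x2; word=0x48800000
[0+:22] flags=-1623994 & 0x3fffff = 0x273846; word=0x48a73846
word = 0x48a73846 → big-endian bytes:
  [0]=0x48  [1]=0xa7  [2]=0x38  [3]=0x46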